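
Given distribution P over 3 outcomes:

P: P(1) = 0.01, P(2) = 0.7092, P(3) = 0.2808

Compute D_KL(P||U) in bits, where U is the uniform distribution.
0.6524 bits

U(i) = 1/3 for all i

D_KL(P||U) = Σ P(x) log₂(P(x) / (1/3))
           = Σ P(x) log₂(P(x)) + log₂(3)
           = log₂(3) - H(P)

H(P) = -Σ P(x) log₂(P(x)):
  -P(1)·log₂(P(1)) = -(0.01)·log₂(0.01) = 0.06644
  -P(2)·log₂(P(2)) = -(0.7092)·log₂(0.7092) = 0.35158
  -P(3)·log₂(P(3)) = -(0.2808)·log₂(0.2808) = 0.51453
H(P) = 0.06644 + 0.35158 + 0.51453 = 0.93255 bits

log₂(3) = 1.58496 bits

D_KL(P||U) = 1.58496 - 0.93255 = 0.65241 ≈ 0.6524 bits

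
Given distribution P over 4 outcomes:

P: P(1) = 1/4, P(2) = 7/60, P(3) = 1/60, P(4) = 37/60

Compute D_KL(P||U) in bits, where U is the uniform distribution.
0.6099 bits

U(i) = 1/4 for all i

D_KL(P||U) = Σ P(x) log₂(P(x) / (1/4))
           = Σ P(x) log₂(P(x)) + log₂(4)
           = log₂(4) - H(P)

H(P) = -Σ P(x) log₂(P(x)):
  -P(1)·log₂(P(1)) = -(1/4)·log₂(1/4) = 0.50000
  -P(2)·log₂(P(2)) = -(7/60)·log₂(7/60) = 0.36161
  -P(3)·log₂(P(3)) = -(1/60)·log₂(1/60) = 0.09845
  -P(4)·log₂(P(4)) = -(37/60)·log₂(37/60) = 0.43009
H(P) = 0.50000 + 0.36161 + 0.09845 + 0.43009 = 1.39015 bits

log₂(4) = 2.00000 bits

D_KL(P||U) = 2.00000 - 1.39015 = 0.60985 ≈ 0.6099 bits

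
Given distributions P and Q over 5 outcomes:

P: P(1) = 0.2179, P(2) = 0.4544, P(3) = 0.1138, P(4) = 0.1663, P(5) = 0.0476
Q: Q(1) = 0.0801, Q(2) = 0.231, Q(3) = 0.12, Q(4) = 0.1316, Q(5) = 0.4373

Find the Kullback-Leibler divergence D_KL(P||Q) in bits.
0.6533 bits

D_KL(P||Q) = Σ P(x) log₂(P(x)/Q(x))

Computing term by term:
  P(1)·log₂(P(1)/Q(1)) = 0.2179·log₂(0.2179/0.0801) = 0.31460
  P(2)·log₂(P(2)/Q(2)) = 0.4544·log₂(0.4544/0.231) = 0.44353
  P(3)·log₂(P(3)/Q(3)) = 0.1138·log₂(0.1138/0.12) = -0.00871
  P(4)·log₂(P(4)/Q(4)) = 0.1663·log₂(0.1663/0.1316) = 0.05615
  P(5)·log₂(P(5)/Q(5)) = 0.0476·log₂(0.0476/0.4373) = -0.15230

D_KL(P||Q) = 0.31460 + 0.44353 - 0.00871 + 0.05615 - 0.15230 = 0.65327 ≈ 0.6533 bits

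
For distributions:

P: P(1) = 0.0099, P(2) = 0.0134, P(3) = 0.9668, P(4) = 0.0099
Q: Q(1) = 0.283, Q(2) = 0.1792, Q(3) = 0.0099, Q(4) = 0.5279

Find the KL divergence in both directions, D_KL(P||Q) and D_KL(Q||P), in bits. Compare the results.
D_KL(P||Q) = 6.2354 bits, D_KL(Q||P) = 5.0023 bits. D_KL(P||Q) is larger than D_KL(Q||P) by 1.2331 bits; the two directions differ.

D_KL(P||Q) = Σ P(x) log₂(P(x)/Q(x))

Computing term by term:
  P(1)·log₂(P(1)/Q(1)) = 0.0099·log₂(0.0099/0.283) = -0.04789
  P(2)·log₂(P(2)/Q(2)) = 0.0134·log₂(0.0134/0.1792) = -0.05013
  P(3)·log₂(P(3)/Q(3)) = 0.9668·log₂(0.9668/0.0099) = 6.39020
  P(4)·log₂(P(4)/Q(4)) = 0.0099·log₂(0.0099/0.5279) = -0.05679

D_KL(P||Q) = -0.04789 - 0.05013 + 6.39020 - 0.05679 = 6.23539 ≈ 6.2354 bits

D_KL(Q||P) = Σ Q(x) log₂(Q(x)/P(x))

Computing term by term:
  Q(1)·log₂(Q(1)/P(1)) = 0.283·log₂(0.283/0.0099) = 1.36894
  Q(2)·log₂(Q(2)/P(2)) = 0.1792·log₂(0.1792/0.0134) = 0.67043
  Q(3)·log₂(Q(3)/P(3)) = 0.0099·log₂(0.0099/0.9668) = -0.06544
  Q(4)·log₂(Q(4)/P(4)) = 0.5279·log₂(0.5279/0.0099) = 3.02840

D_KL(Q||P) = 1.36894 + 0.67043 - 0.06544 + 3.02840 = 5.00233 ≈ 5.0023 bits

These are NOT equal (difference: 1.2331 bits). KL divergence is asymmetric: D_KL(P||Q) ≠ D_KL(Q||P) in general.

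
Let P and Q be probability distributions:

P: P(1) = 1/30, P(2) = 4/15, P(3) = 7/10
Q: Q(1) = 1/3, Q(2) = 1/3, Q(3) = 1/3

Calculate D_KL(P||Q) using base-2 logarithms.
0.5527 bits

D_KL(P||Q) = Σ P(x) log₂(P(x)/Q(x))

Computing term by term:
  P(1)·log₂(P(1)/Q(1)) = (1/30)·log₂((1/30)/(1/3)) = -0.11073
  P(2)·log₂(P(2)/Q(2)) = (4/15)·log₂((4/15)/(1/3)) = -0.08585
  P(3)·log₂(P(3)/Q(3)) = (7/10)·log₂((7/10)/(1/3)) = 0.74927

D_KL(P||Q) = -0.11073 - 0.08585 + 0.74927 = 0.55269 ≈ 0.5527 bits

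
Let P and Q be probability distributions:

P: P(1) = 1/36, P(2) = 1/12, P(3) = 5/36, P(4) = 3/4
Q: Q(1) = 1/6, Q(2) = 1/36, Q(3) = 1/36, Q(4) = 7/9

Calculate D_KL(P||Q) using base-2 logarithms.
0.3434 bits

D_KL(P||Q) = Σ P(x) log₂(P(x)/Q(x))

Computing term by term:
  P(1)·log₂(P(1)/Q(1)) = (1/36)·log₂((1/36)/(1/6)) = -0.07180
  P(2)·log₂(P(2)/Q(2)) = (1/12)·log₂((1/12)/(1/36)) = 0.13208
  P(3)·log₂(P(3)/Q(3)) = (5/36)·log₂((5/36)/(1/36)) = 0.32249
  P(4)·log₂(P(4)/Q(4)) = (3/4)·log₂((3/4)/(7/9)) = -0.03935

D_KL(P||Q) = -0.07180 + 0.13208 + 0.32249 - 0.03935 = 0.34342 ≈ 0.3434 bits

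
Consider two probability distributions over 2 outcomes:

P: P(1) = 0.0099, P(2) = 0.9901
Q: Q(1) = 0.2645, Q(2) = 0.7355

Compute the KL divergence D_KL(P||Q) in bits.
0.3777 bits

D_KL(P||Q) = Σ P(x) log₂(P(x)/Q(x))

Computing term by term:
  P(1)·log₂(P(1)/Q(1)) = 0.0099·log₂(0.0099/0.2645) = -0.04692
  P(2)·log₂(P(2)/Q(2)) = 0.9901·log₂(0.9901/0.7355) = 0.42460

D_KL(P||Q) = -0.04692 + 0.42460 = 0.37768 ≈ 0.3777 bits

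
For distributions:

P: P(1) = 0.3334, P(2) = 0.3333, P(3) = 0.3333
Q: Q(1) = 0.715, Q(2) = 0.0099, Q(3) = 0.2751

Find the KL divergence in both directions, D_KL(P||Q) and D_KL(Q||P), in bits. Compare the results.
D_KL(P||Q) = 1.4162 bits, D_KL(Q||P) = 0.6606 bits. D_KL(P||Q) is larger than D_KL(Q||P) by 0.7556 bits; the two directions differ.

D_KL(P||Q) = Σ P(x) log₂(P(x)/Q(x))

Computing term by term:
  P(1)·log₂(P(1)/Q(1)) = 0.3334·log₂(0.3334/0.715) = -0.36697
  P(2)·log₂(P(2)/Q(2)) = 0.3333·log₂(0.3333/0.0099) = 1.69091
  P(3)·log₂(P(3)/Q(3)) = 0.3333·log₂(0.3333/0.2751) = 0.09228

D_KL(P||Q) = -0.36697 + 1.69091 + 0.09228 = 1.41622 ≈ 1.4162 bits

D_KL(Q||P) = Σ Q(x) log₂(Q(x)/P(x))

Computing term by term:
  Q(1)·log₂(Q(1)/P(1)) = 0.715·log₂(0.715/0.3334) = 0.78699
  Q(2)·log₂(Q(2)/P(2)) = 0.0099·log₂(0.0099/0.3333) = -0.05023
  Q(3)·log₂(Q(3)/P(3)) = 0.2751·log₂(0.2751/0.3333) = -0.07617

D_KL(Q||P) = 0.78699 - 0.05023 - 0.07617 = 0.66059 ≈ 0.6606 bits

These are NOT equal (difference: 0.7556 bits). KL divergence is asymmetric: D_KL(P||Q) ≠ D_KL(Q||P) in general.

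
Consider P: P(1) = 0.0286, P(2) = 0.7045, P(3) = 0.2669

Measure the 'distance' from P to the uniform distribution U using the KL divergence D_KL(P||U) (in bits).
0.5737 bits

U(i) = 1/3 for all i

D_KL(P||U) = Σ P(x) log₂(P(x) / (1/3))
           = Σ P(x) log₂(P(x)) + log₂(3)
           = log₂(3) - H(P)

H(P) = -Σ P(x) log₂(P(x)):
  -P(1)·log₂(P(1)) = -(0.0286)·log₂(0.0286) = 0.14666
  -P(2)·log₂(P(2)) = -(0.7045)·log₂(0.7045) = 0.35600
  -P(3)·log₂(P(3)) = -(0.2669)·log₂(0.2669) = 0.50861
H(P) = 0.14666 + 0.35600 + 0.50861 = 1.01127 bits

log₂(3) = 1.58496 bits

D_KL(P||U) = 1.58496 - 1.01127 = 0.57369 ≈ 0.5737 bits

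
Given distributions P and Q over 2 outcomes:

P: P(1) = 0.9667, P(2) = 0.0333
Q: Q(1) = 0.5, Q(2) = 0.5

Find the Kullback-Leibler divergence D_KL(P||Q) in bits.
0.7893 bits

D_KL(P||Q) = Σ P(x) log₂(P(x)/Q(x))

Computing term by term:
  P(1)·log₂(P(1)/Q(1)) = 0.9667·log₂(0.9667/0.5) = 0.91947
  P(2)·log₂(P(2)/Q(2)) = 0.0333·log₂(0.0333/0.5) = -0.13015

D_KL(P||Q) = 0.91947 - 0.13015 = 0.78932 ≈ 0.7893 bits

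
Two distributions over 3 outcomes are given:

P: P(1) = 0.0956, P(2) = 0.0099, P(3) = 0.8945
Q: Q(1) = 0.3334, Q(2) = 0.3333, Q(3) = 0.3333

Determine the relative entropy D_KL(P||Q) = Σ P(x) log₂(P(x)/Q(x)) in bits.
1.0515 bits

D_KL(P||Q) = Σ P(x) log₂(P(x)/Q(x))

Computing term by term:
  P(1)·log₂(P(1)/Q(1)) = 0.0956·log₂(0.0956/0.3334) = -0.17229
  P(2)·log₂(P(2)/Q(2)) = 0.0099·log₂(0.0099/0.3333) = -0.05023
  P(3)·log₂(P(3)/Q(3)) = 0.8945·log₂(0.8945/0.3333) = 1.27400

D_KL(P||Q) = -0.17229 - 0.05023 + 1.27400 = 1.05148 ≈ 1.0515 bits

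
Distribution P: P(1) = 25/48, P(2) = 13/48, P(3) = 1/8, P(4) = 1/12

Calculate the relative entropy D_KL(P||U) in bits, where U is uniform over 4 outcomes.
0.3257 bits

U(i) = 1/4 for all i

D_KL(P||U) = Σ P(x) log₂(P(x) / (1/4))
           = Σ P(x) log₂(P(x)) + log₂(4)
           = log₂(4) - H(P)

H(P) = -Σ P(x) log₂(P(x)):
  -P(1)·log₂(P(1)) = -(25/48)·log₂(25/48) = 0.49016
  -P(2)·log₂(P(2)) = -(13/48)·log₂(13/48) = 0.51039
  -P(3)·log₂(P(3)) = -(1/8)·log₂(1/8) = 0.37500
  -P(4)·log₂(P(4)) = -(1/12)·log₂(1/12) = 0.29875
H(P) = 0.49016 + 0.51039 + 0.37500 + 0.29875 = 1.67430 bits

log₂(4) = 2.00000 bits

D_KL(P||U) = 2.00000 - 1.67430 = 0.32570 ≈ 0.3257 bits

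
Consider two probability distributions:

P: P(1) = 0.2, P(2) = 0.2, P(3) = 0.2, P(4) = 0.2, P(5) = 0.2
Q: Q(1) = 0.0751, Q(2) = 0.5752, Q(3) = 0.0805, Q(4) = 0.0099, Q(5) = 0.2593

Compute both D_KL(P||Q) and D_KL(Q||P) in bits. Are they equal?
D_KL(P||Q) = 1.0328 bits, D_KL(Q||P) = 0.7190 bits. No, they are not equal.

D_KL(P||Q) = Σ P(x) log₂(P(x)/Q(x))

Computing term by term:
  P(1)·log₂(P(1)/Q(1)) = 0.2·log₂(0.2/0.0751) = 0.28262
  P(2)·log₂(P(2)/Q(2)) = 0.2·log₂(0.2/0.5752) = -0.30481
  P(3)·log₂(P(3)/Q(3)) = 0.2·log₂(0.2/0.0805) = 0.26259
  P(4)·log₂(P(4)/Q(4)) = 0.2·log₂(0.2/0.0099) = 0.86729
  P(5)·log₂(P(5)/Q(5)) = 0.2·log₂(0.2/0.2593) = -0.07492

D_KL(P||Q) = 0.28262 - 0.30481 + 0.26259 + 0.86729 - 0.07492 = 1.03277 ≈ 1.0328 bits

D_KL(Q||P) = Σ Q(x) log₂(Q(x)/P(x))

Computing term by term:
  Q(1)·log₂(Q(1)/P(1)) = 0.0751·log₂(0.0751/0.2) = -0.10612
  Q(2)·log₂(Q(2)/P(2)) = 0.5752·log₂(0.5752/0.2) = 0.87664
  Q(3)·log₂(Q(3)/P(3)) = 0.0805·log₂(0.0805/0.2) = -0.10569
  Q(4)·log₂(Q(4)/P(4)) = 0.0099·log₂(0.0099/0.2) = -0.04293
  Q(5)·log₂(Q(5)/P(5)) = 0.2593·log₂(0.2593/0.2) = 0.09714

D_KL(Q||P) = -0.10612 + 0.87664 - 0.10569 - 0.04293 + 0.09714 = 0.71904 ≈ 0.7190 bits

These are NOT equal (difference: 0.3138 bits). KL divergence is asymmetric: D_KL(P||Q) ≠ D_KL(Q||P) in general.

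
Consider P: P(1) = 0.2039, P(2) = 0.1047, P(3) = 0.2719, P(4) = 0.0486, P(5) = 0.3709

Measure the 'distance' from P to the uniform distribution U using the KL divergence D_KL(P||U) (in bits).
0.2597 bits

U(i) = 1/5 for all i

D_KL(P||U) = Σ P(x) log₂(P(x) / (1/5))
           = Σ P(x) log₂(P(x)) + log₂(5)
           = log₂(5) - H(P)

H(P) = -Σ P(x) log₂(P(x)):
  -P(1)·log₂(P(1)) = -(0.2039)·log₂(0.2039) = 0.46776
  -P(2)·log₂(P(2)) = -(0.1047)·log₂(0.1047) = 0.34087
  -P(3)·log₂(P(3)) = -(0.2719)·log₂(0.2719) = 0.51086
  -P(4)·log₂(P(4)) = -(0.0486)·log₂(0.0486) = 0.21204
  -P(5)·log₂(P(5)) = -(0.3709)·log₂(0.3709) = 0.53072
H(P) = 0.46776 + 0.34087 + 0.51086 + 0.21204 + 0.53072 = 2.06225 bits

log₂(5) = 2.32193 bits

D_KL(P||U) = 2.32193 - 2.06225 = 0.25968 ≈ 0.2597 bits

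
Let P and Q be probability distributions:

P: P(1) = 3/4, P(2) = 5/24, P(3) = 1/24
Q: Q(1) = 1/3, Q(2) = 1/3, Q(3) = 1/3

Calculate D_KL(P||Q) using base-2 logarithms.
0.6112 bits

D_KL(P||Q) = Σ P(x) log₂(P(x)/Q(x))

Computing term by term:
  P(1)·log₂(P(1)/Q(1)) = (3/4)·log₂((3/4)/(1/3)) = 0.87744
  P(2)·log₂(P(2)/Q(2)) = (5/24)·log₂((5/24)/(1/3)) = -0.14126
  P(3)·log₂(P(3)/Q(3)) = (1/24)·log₂((1/24)/(1/3)) = -0.12500

D_KL(P||Q) = 0.87744 - 0.14126 - 0.12500 = 0.61118 ≈ 0.6112 bits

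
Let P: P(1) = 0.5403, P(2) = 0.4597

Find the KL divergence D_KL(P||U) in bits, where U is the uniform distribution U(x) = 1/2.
0.0047 bits

U(i) = 1/2 for all i

D_KL(P||U) = Σ P(x) log₂(P(x) / (1/2))
           = Σ P(x) log₂(P(x)) + log₂(2)
           = log₂(2) - H(P)

H(P) = -Σ P(x) log₂(P(x)):
  -P(1)·log₂(P(1)) = -(0.5403)·log₂(0.5403) = 0.47988
  -P(2)·log₂(P(2)) = -(0.4597)·log₂(0.4597) = 0.51543
H(P) = 0.47988 + 0.51543 = 0.99531 bits

log₂(2) = 1.00000 bits

D_KL(P||U) = 1.00000 - 0.99531 = 0.00469 ≈ 0.0047 bits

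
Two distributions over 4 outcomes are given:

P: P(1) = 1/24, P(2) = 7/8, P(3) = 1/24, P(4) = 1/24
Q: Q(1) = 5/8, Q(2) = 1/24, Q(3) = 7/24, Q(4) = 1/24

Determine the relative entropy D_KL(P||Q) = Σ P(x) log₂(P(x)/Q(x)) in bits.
3.5635 bits

D_KL(P||Q) = Σ P(x) log₂(P(x)/Q(x))

Computing term by term:
  P(1)·log₂(P(1)/Q(1)) = (1/24)·log₂((1/24)/(5/8)) = -0.16279
  P(2)·log₂(P(2)/Q(2)) = (7/8)·log₂((7/8)/(1/24)) = 3.84328
  P(3)·log₂(P(3)/Q(3)) = (1/24)·log₂((1/24)/(7/24)) = -0.11697
  P(4)·log₂(P(4)/Q(4)) = (1/24)·log₂((1/24)/(1/24)) = 0.00000

D_KL(P||Q) = -0.16279 + 3.84328 - 0.11697 + 0.00000 = 3.56352 ≈ 3.5635 bits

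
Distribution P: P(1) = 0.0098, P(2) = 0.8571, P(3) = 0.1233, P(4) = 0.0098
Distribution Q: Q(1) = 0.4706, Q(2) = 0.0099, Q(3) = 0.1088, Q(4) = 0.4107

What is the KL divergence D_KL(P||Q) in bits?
5.4309 bits

D_KL(P||Q) = Σ P(x) log₂(P(x)/Q(x))

Computing term by term:
  P(1)·log₂(P(1)/Q(1)) = 0.0098·log₂(0.0098/0.4706) = -0.05474
  P(2)·log₂(P(2)/Q(2)) = 0.8571·log₂(0.8571/0.0099) = 5.51620
  P(3)·log₂(P(3)/Q(3)) = 0.1233·log₂(0.1233/0.1088) = 0.02225
  P(4)·log₂(P(4)/Q(4)) = 0.0098·log₂(0.0098/0.4107) = -0.05281

D_KL(P||Q) = -0.05474 + 5.51620 + 0.02225 - 0.05281 = 5.43090 ≈ 5.4309 bits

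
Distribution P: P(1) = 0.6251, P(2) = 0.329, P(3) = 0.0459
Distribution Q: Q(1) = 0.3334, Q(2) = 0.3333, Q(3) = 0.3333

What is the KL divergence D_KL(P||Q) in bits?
0.4294 bits

D_KL(P||Q) = Σ P(x) log₂(P(x)/Q(x))

Computing term by term:
  P(1)·log₂(P(1)/Q(1)) = 0.6251·log₂(0.6251/0.3334) = 0.56686
  P(2)·log₂(P(2)/Q(2)) = 0.329·log₂(0.329/0.3333) = -0.00616
  P(3)·log₂(P(3)/Q(3)) = 0.0459·log₂(0.0459/0.3333) = -0.13129

D_KL(P||Q) = 0.56686 - 0.00616 - 0.13129 = 0.42941 ≈ 0.4294 bits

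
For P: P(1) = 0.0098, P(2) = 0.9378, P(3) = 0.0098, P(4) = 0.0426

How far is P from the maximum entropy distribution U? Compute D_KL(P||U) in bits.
1.5884 bits

U(i) = 1/4 for all i

D_KL(P||U) = Σ P(x) log₂(P(x) / (1/4))
           = Σ P(x) log₂(P(x)) + log₂(4)
           = log₂(4) - H(P)

H(P) = -Σ P(x) log₂(P(x)):
  -P(1)·log₂(P(1)) = -(0.0098)·log₂(0.0098) = 0.06540
  -P(2)·log₂(P(2)) = -(0.9378)·log₂(0.9378) = 0.08689
  -P(3)·log₂(P(3)) = -(0.0098)·log₂(0.0098) = 0.06540
  -P(4)·log₂(P(4)) = -(0.0426)·log₂(0.0426) = 0.19396
H(P) = 0.06540 + 0.08689 + 0.06540 + 0.19396 = 0.41165 bits

log₂(4) = 2.00000 bits

D_KL(P||U) = 2.00000 - 0.41165 = 1.58835 ≈ 1.5884 bits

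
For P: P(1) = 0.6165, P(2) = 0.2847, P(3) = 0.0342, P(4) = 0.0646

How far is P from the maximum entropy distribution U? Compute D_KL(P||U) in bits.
0.6319 bits

U(i) = 1/4 for all i

D_KL(P||U) = Σ P(x) log₂(P(x) / (1/4))
           = Σ P(x) log₂(P(x)) + log₂(4)
           = log₂(4) - H(P)

H(P) = -Σ P(x) log₂(P(x)):
  -P(1)·log₂(P(1)) = -(0.6165)·log₂(0.6165) = 0.43021
  -P(2)·log₂(P(2)) = -(0.2847)·log₂(0.2847) = 0.51601
  -P(3)·log₂(P(3)) = -(0.0342)·log₂(0.0342) = 0.16655
  -P(4)·log₂(P(4)) = -(0.0646)·log₂(0.0646) = 0.25532
H(P) = 0.43021 + 0.51601 + 0.16655 + 0.25532 = 1.36809 bits

log₂(4) = 2.00000 bits

D_KL(P||U) = 2.00000 - 1.36809 = 0.63191 ≈ 0.6319 bits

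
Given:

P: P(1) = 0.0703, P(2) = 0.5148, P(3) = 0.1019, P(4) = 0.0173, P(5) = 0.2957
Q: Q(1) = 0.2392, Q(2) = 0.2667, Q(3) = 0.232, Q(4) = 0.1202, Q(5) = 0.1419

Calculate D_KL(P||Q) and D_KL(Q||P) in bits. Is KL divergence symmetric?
D_KL(P||Q) = 0.5081 bits, D_KL(Q||P) = 0.6308 bits. No, KL divergence is not symmetric.

D_KL(P||Q) = Σ P(x) log₂(P(x)/Q(x))

Computing term by term:
  P(1)·log₂(P(1)/Q(1)) = 0.0703·log₂(0.0703/0.2392) = -0.12419
  P(2)·log₂(P(2)/Q(2)) = 0.5148·log₂(0.5148/0.2667) = 0.48844
  P(3)·log₂(P(3)/Q(3)) = 0.1019·log₂(0.1019/0.232) = -0.12095
  P(4)·log₂(P(4)/Q(4)) = 0.0173·log₂(0.0173/0.1202) = -0.04838
  P(5)·log₂(P(5)/Q(5)) = 0.2957·log₂(0.2957/0.1419) = 0.31322

D_KL(P||Q) = -0.12419 + 0.48844 - 0.12095 - 0.04838 + 0.31322 = 0.50814 ≈ 0.5081 bits

D_KL(Q||P) = Σ Q(x) log₂(Q(x)/P(x))

Computing term by term:
  Q(1)·log₂(Q(1)/P(1)) = 0.2392·log₂(0.2392/0.0703) = 0.42258
  Q(2)·log₂(Q(2)/P(2)) = 0.2667·log₂(0.2667/0.5148) = -0.25304
  Q(3)·log₂(Q(3)/P(3)) = 0.232·log₂(0.232/0.1019) = 0.27538
  Q(4)·log₂(Q(4)/P(4)) = 0.1202·log₂(0.1202/0.0173) = 0.33615
  Q(5)·log₂(Q(5)/P(5)) = 0.1419·log₂(0.1419/0.2957) = -0.15031

D_KL(Q||P) = 0.42258 - 0.25304 + 0.27538 + 0.33615 - 0.15031 = 0.63076 ≈ 0.6308 bits

These are NOT equal (difference: 0.1227 bits). KL divergence is asymmetric: D_KL(P||Q) ≠ D_KL(Q||P) in general.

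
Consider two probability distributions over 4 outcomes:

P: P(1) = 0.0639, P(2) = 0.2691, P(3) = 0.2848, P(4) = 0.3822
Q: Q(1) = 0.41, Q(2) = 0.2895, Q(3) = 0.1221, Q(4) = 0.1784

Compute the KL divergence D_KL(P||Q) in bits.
0.5684 bits

D_KL(P||Q) = Σ P(x) log₂(P(x)/Q(x))

Computing term by term:
  P(1)·log₂(P(1)/Q(1)) = 0.0639·log₂(0.0639/0.41) = -0.17136
  P(2)·log₂(P(2)/Q(2)) = 0.2691·log₂(0.2691/0.2895) = -0.02837
  P(3)·log₂(P(3)/Q(3)) = 0.2848·log₂(0.2848/0.1221) = 0.34799
  P(4)·log₂(P(4)/Q(4)) = 0.3822·log₂(0.3822/0.1784) = 0.42012

D_KL(P||Q) = -0.17136 - 0.02837 + 0.34799 + 0.42012 = 0.56838 ≈ 0.5684 bits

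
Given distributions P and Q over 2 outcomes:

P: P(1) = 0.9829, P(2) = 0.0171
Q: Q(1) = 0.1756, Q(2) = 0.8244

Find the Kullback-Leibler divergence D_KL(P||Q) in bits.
2.3467 bits

D_KL(P||Q) = Σ P(x) log₂(P(x)/Q(x))

Computing term by term:
  P(1)·log₂(P(1)/Q(1)) = 0.9829·log₂(0.9829/0.1756) = 2.44226
  P(2)·log₂(P(2)/Q(2)) = 0.0171·log₂(0.0171/0.8244) = -0.09561

D_KL(P||Q) = 2.44226 - 0.09561 = 2.34665 ≈ 2.3467 bits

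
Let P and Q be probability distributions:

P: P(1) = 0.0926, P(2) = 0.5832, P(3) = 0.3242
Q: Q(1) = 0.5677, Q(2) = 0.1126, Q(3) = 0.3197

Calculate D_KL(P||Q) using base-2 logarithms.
1.1481 bits

D_KL(P||Q) = Σ P(x) log₂(P(x)/Q(x))

Computing term by term:
  P(1)·log₂(P(1)/Q(1)) = 0.0926·log₂(0.0926/0.5677) = -0.24225
  P(2)·log₂(P(2)/Q(2)) = 0.5832·log₂(0.5832/0.1126) = 1.38381
  P(3)·log₂(P(3)/Q(3)) = 0.3242·log₂(0.3242/0.3197) = 0.00654

D_KL(P||Q) = -0.24225 + 1.38381 + 0.00654 = 1.14810 ≈ 1.1481 bits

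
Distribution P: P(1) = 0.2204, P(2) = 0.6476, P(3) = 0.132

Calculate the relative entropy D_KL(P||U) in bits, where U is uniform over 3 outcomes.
0.3125 bits

U(i) = 1/3 for all i

D_KL(P||U) = Σ P(x) log₂(P(x) / (1/3))
           = Σ P(x) log₂(P(x)) + log₂(3)
           = log₂(3) - H(P)

H(P) = -Σ P(x) log₂(P(x)):
  -P(1)·log₂(P(1)) = -(0.2204)·log₂(0.2204) = 0.48087
  -P(2)·log₂(P(2)) = -(0.6476)·log₂(0.6476) = 0.40593
  -P(3)·log₂(P(3)) = -(0.132)·log₂(0.132) = 0.38562
H(P) = 0.48087 + 0.40593 + 0.38562 = 1.27242 bits

log₂(3) = 1.58496 bits

D_KL(P||U) = 1.58496 - 1.27242 = 0.31254 ≈ 0.3125 bits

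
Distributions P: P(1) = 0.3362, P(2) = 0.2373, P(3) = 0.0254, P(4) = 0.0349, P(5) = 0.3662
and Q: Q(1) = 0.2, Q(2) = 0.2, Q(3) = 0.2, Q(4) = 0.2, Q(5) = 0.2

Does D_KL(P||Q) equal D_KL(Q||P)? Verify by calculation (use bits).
D_KL(P||Q) = 0.4665 bits, D_KL(Q||P) = 0.7254 bits. No — D_KL(P||Q) ≠ D_KL(Q||P) for this pair.

D_KL(P||Q) = Σ P(x) log₂(P(x)/Q(x))

Computing term by term:
  P(1)·log₂(P(1)/Q(1)) = 0.3362·log₂(0.3362/0.2) = 0.25192
  P(2)·log₂(P(2)/Q(2)) = 0.2373·log₂(0.2373/0.2) = 0.05854
  P(3)·log₂(P(3)/Q(3)) = 0.0254·log₂(0.0254/0.2) = -0.07562
  P(4)·log₂(P(4)/Q(4)) = 0.0349·log₂(0.0349/0.2) = -0.08790
  P(5)·log₂(P(5)/Q(5)) = 0.3662·log₂(0.3662/0.2) = 0.31956

D_KL(P||Q) = 0.25192 + 0.05854 - 0.07562 - 0.08790 + 0.31956 = 0.46650 ≈ 0.4665 bits

D_KL(Q||P) = Σ Q(x) log₂(Q(x)/P(x))

Computing term by term:
  Q(1)·log₂(Q(1)/P(1)) = 0.2·log₂(0.2/0.3362) = -0.14986
  Q(2)·log₂(Q(2)/P(2)) = 0.2·log₂(0.2/0.2373) = -0.04934
  Q(3)·log₂(Q(3)/P(3)) = 0.2·log₂(0.2/0.0254) = 0.59542
  Q(4)·log₂(Q(4)/P(4)) = 0.2·log₂(0.2/0.0349) = 0.50374
  Q(5)·log₂(Q(5)/P(5)) = 0.2·log₂(0.2/0.3662) = -0.17453

D_KL(Q||P) = -0.14986 - 0.04934 + 0.59542 + 0.50374 - 0.17453 = 0.72543 ≈ 0.7254 bits

These are NOT equal (difference: 0.2589 bits). KL divergence is asymmetric: D_KL(P||Q) ≠ D_KL(Q||P) in general.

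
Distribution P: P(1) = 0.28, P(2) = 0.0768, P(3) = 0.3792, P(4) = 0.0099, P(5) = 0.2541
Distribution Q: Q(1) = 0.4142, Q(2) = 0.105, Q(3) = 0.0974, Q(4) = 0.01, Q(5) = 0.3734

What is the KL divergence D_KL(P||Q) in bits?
0.4095 bits

D_KL(P||Q) = Σ P(x) log₂(P(x)/Q(x))

Computing term by term:
  P(1)·log₂(P(1)/Q(1)) = 0.28·log₂(0.28/0.4142) = -0.15817
  P(2)·log₂(P(2)/Q(2)) = 0.0768·log₂(0.0768/0.105) = -0.03465
  P(3)·log₂(P(3)/Q(3)) = 0.3792·log₂(0.3792/0.0974) = 0.74360
  P(4)·log₂(P(4)/Q(4)) = 0.0099·log₂(0.0099/0.01) = -0.00014
  P(5)·log₂(P(5)/Q(5)) = 0.2541·log₂(0.2541/0.3734) = -0.14111

D_KL(P||Q) = -0.15817 - 0.03465 + 0.74360 - 0.00014 - 0.14111 = 0.40953 ≈ 0.4095 bits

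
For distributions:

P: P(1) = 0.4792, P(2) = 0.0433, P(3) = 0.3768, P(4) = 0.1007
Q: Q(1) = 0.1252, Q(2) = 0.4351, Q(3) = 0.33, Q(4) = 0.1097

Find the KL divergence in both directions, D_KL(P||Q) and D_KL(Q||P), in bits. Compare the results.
D_KL(P||Q) = 0.8434 bits, D_KL(Q||P) = 1.1564 bits. D_KL(Q||P) is larger than D_KL(P||Q) by 0.3130 bits; the two directions differ.

D_KL(P||Q) = Σ P(x) log₂(P(x)/Q(x))

Computing term by term:
  P(1)·log₂(P(1)/Q(1)) = 0.4792·log₂(0.4792/0.1252) = 0.92792
  P(2)·log₂(P(2)/Q(2)) = 0.0433·log₂(0.0433/0.4351) = -0.14414
  P(3)·log₂(P(3)/Q(3)) = 0.3768·log₂(0.3768/0.33) = 0.07209
  P(4)·log₂(P(4)/Q(4)) = 0.1007·log₂(0.1007/0.1097) = -0.01244

D_KL(P||Q) = 0.92792 - 0.14414 + 0.07209 - 0.01244 = 0.84343 ≈ 0.8434 bits

D_KL(Q||P) = Σ Q(x) log₂(Q(x)/P(x))

Computing term by term:
  Q(1)·log₂(Q(1)/P(1)) = 0.1252·log₂(0.1252/0.4792) = -0.24244
  Q(2)·log₂(Q(2)/P(2)) = 0.4351·log₂(0.4351/0.0433) = 1.44841
  Q(3)·log₂(Q(3)/P(3)) = 0.33·log₂(0.33/0.3768) = -0.06314
  Q(4)·log₂(Q(4)/P(4)) = 0.1097·log₂(0.1097/0.1007) = 0.01355

D_KL(Q||P) = -0.24244 + 1.44841 - 0.06314 + 0.01355 = 1.15638 ≈ 1.1564 bits

These are NOT equal (difference: 0.3130 bits). KL divergence is asymmetric: D_KL(P||Q) ≠ D_KL(Q||P) in general.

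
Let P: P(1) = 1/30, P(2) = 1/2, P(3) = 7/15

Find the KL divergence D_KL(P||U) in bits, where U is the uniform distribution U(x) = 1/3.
0.4083 bits

U(i) = 1/3 for all i

D_KL(P||U) = Σ P(x) log₂(P(x) / (1/3))
           = Σ P(x) log₂(P(x)) + log₂(3)
           = log₂(3) - H(P)

H(P) = -Σ P(x) log₂(P(x)):
  -P(1)·log₂(P(1)) = -(1/30)·log₂(1/30) = 0.16356
  -P(2)·log₂(P(2)) = -(1/2)·log₂(1/2) = 0.50000
  -P(3)·log₂(P(3)) = -(7/15)·log₂(7/15) = 0.51312
H(P) = 0.16356 + 0.50000 + 0.51312 = 1.17668 bits

log₂(3) = 1.58496 bits

D_KL(P||U) = 1.58496 - 1.17668 = 0.40828 ≈ 0.4083 bits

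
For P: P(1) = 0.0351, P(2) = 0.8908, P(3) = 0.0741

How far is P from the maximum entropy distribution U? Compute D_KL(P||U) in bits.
0.9885 bits

U(i) = 1/3 for all i

D_KL(P||U) = Σ P(x) log₂(P(x) / (1/3))
           = Σ P(x) log₂(P(x)) + log₂(3)
           = log₂(3) - H(P)

H(P) = -Σ P(x) log₂(P(x)):
  -P(1)·log₂(P(1)) = -(0.0351)·log₂(0.0351) = 0.16962
  -P(2)·log₂(P(2)) = -(0.8908)·log₂(0.8908) = 0.14861
  -P(3)·log₂(P(3)) = -(0.0741)·log₂(0.0741) = 0.27820
H(P) = 0.16962 + 0.14861 + 0.27820 = 0.59643 bits

log₂(3) = 1.58496 bits

D_KL(P||U) = 1.58496 - 0.59643 = 0.98853 ≈ 0.9885 bits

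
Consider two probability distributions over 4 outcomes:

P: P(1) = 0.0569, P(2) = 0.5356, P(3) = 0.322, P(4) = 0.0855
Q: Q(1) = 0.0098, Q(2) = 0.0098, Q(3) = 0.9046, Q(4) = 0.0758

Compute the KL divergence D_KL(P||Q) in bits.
2.7710 bits

D_KL(P||Q) = Σ P(x) log₂(P(x)/Q(x))

Computing term by term:
  P(1)·log₂(P(1)/Q(1)) = 0.0569·log₂(0.0569/0.0098) = 0.14439
  P(2)·log₂(P(2)/Q(2)) = 0.5356·log₂(0.5356/0.0098) = 3.09161
  P(3)·log₂(P(3)/Q(3)) = 0.322·log₂(0.322/0.9046) = -0.47985
  P(4)·log₂(P(4)/Q(4)) = 0.0855·log₂(0.0855/0.0758) = 0.01485

D_KL(P||Q) = 0.14439 + 3.09161 - 0.47985 + 0.01485 = 2.77100 ≈ 2.7710 bits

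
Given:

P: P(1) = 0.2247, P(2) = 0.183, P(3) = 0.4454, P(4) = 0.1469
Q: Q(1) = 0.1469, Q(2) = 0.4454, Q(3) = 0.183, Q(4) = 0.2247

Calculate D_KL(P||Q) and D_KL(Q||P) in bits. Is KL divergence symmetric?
D_KL(P||Q) = 0.3844 bits, D_KL(Q||P) = 0.3844 bits. The two values coincide for this particular pair, but no — KL divergence is not symmetric in general.

D_KL(P||Q) = Σ P(x) log₂(P(x)/Q(x))

Computing term by term:
  P(1)·log₂(P(1)/Q(1)) = 0.2247·log₂(0.2247/0.1469) = 0.13778
  P(2)·log₂(P(2)/Q(2)) = 0.183·log₂(0.183/0.4454) = -0.23484
  P(3)·log₂(P(3)/Q(3)) = 0.4454·log₂(0.4454/0.183) = 0.57156
  P(4)·log₂(P(4)/Q(4)) = 0.1469·log₂(0.1469/0.2247) = -0.09007

D_KL(P||Q) = 0.13778 - 0.23484 + 0.57156 - 0.09007 = 0.38443 ≈ 0.3844 bits

D_KL(Q||P) = Σ Q(x) log₂(Q(x)/P(x))

Computing term by term:
  Q(1)·log₂(Q(1)/P(1)) = 0.1469·log₂(0.1469/0.2247) = -0.09007
  Q(2)·log₂(Q(2)/P(2)) = 0.4454·log₂(0.4454/0.183) = 0.57156
  Q(3)·log₂(Q(3)/P(3)) = 0.183·log₂(0.183/0.4454) = -0.23484
  Q(4)·log₂(Q(4)/P(4)) = 0.2247·log₂(0.2247/0.1469) = 0.13778

D_KL(Q||P) = -0.09007 + 0.57156 - 0.23484 + 0.13778 = 0.38443 ≈ 0.3844 bits

These ARE equal here. Q is P with outcomes relabeled (Q(1) = P(4), Q(2) = P(3), Q(3) = P(2), Q(4) = P(1)) by a relabeling that is its own inverse, so the two sums contain exactly the same terms in a different order. This is a special case — KL divergence is not symmetric in general: D_KL(P||Q) ≠ D_KL(Q||P) for most P, Q.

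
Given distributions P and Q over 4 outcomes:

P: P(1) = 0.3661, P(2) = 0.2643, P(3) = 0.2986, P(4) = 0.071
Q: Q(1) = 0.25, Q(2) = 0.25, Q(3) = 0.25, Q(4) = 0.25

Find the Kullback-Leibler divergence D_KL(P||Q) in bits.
0.1703 bits

D_KL(P||Q) = Σ P(x) log₂(P(x)/Q(x))

Computing term by term:
  P(1)·log₂(P(1)/Q(1)) = 0.3661·log₂(0.3661/0.25) = 0.20147
  P(2)·log₂(P(2)/Q(2)) = 0.2643·log₂(0.2643/0.25) = 0.02121
  P(3)·log₂(P(3)/Q(3)) = 0.2986·log₂(0.2986/0.25) = 0.07653
  P(4)·log₂(P(4)/Q(4)) = 0.071·log₂(0.071/0.25) = -0.12894

D_KL(P||Q) = 0.20147 + 0.02121 + 0.07653 - 0.12894 = 0.17027 ≈ 0.1703 bits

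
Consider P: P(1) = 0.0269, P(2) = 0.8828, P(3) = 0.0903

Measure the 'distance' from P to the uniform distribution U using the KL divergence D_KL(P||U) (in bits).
0.9726 bits

U(i) = 1/3 for all i

D_KL(P||U) = Σ P(x) log₂(P(x) / (1/3))
           = Σ P(x) log₂(P(x)) + log₂(3)
           = log₂(3) - H(P)

H(P) = -Σ P(x) log₂(P(x)):
  -P(1)·log₂(P(1)) = -(0.0269)·log₂(0.0269) = 0.14032
  -P(2)·log₂(P(2)) = -(0.8828)·log₂(0.8828) = 0.15876
  -P(3)·log₂(P(3)) = -(0.0903)·log₂(0.0903) = 0.31326
H(P) = 0.14032 + 0.15876 + 0.31326 = 0.61234 bits

log₂(3) = 1.58496 bits

D_KL(P||U) = 1.58496 - 0.61234 = 0.97262 ≈ 0.9726 bits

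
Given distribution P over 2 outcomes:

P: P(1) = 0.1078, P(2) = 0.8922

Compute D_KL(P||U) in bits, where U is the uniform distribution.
0.5068 bits

U(i) = 1/2 for all i

D_KL(P||U) = Σ P(x) log₂(P(x) / (1/2))
           = Σ P(x) log₂(P(x)) + log₂(2)
           = log₂(2) - H(P)

H(P) = -Σ P(x) log₂(P(x)):
  -P(1)·log₂(P(1)) = -(0.1078)·log₂(0.1078) = 0.34642
  -P(2)·log₂(P(2)) = -(0.8922)·log₂(0.8922) = 0.14682
H(P) = 0.34642 + 0.14682 = 0.49324 bits

log₂(2) = 1.00000 bits

D_KL(P||U) = 1.00000 - 0.49324 = 0.50676 ≈ 0.5068 bits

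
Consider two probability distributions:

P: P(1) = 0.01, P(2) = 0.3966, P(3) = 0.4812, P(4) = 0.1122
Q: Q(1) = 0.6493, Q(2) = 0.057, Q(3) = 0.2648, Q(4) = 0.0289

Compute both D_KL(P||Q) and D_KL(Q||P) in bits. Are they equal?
D_KL(P||Q) = 1.6840 bits, D_KL(Q||P) = 3.4650 bits. No, they are not equal.

D_KL(P||Q) = Σ P(x) log₂(P(x)/Q(x))

Computing term by term:
  P(1)·log₂(P(1)/Q(1)) = 0.01·log₂(0.01/0.6493) = -0.06021
  P(2)·log₂(P(2)/Q(2)) = 0.3966·log₂(0.3966/0.057) = 1.10994
  P(3)·log₂(P(3)/Q(3)) = 0.4812·log₂(0.4812/0.2648) = 0.41467
  P(4)·log₂(P(4)/Q(4)) = 0.1122·log₂(0.1122/0.0289) = 0.21957

D_KL(P||Q) = -0.06021 + 1.10994 + 0.41467 + 0.21957 = 1.68397 ≈ 1.6840 bits

D_KL(Q||P) = Σ Q(x) log₂(Q(x)/P(x))

Computing term by term:
  Q(1)·log₂(Q(1)/P(1)) = 0.6493·log₂(0.6493/0.01) = 3.90931
  Q(2)·log₂(Q(2)/P(2)) = 0.057·log₂(0.057/0.3966) = -0.15952
  Q(3)·log₂(Q(3)/P(3)) = 0.2648·log₂(0.2648/0.4812) = -0.22819
  Q(4)·log₂(Q(4)/P(4)) = 0.0289·log₂(0.0289/0.1122) = -0.05656

D_KL(Q||P) = 3.90931 - 0.15952 - 0.22819 - 0.05656 = 3.46504 ≈ 3.4650 bits

These are NOT equal (difference: 1.7810 bits). KL divergence is asymmetric: D_KL(P||Q) ≠ D_KL(Q||P) in general.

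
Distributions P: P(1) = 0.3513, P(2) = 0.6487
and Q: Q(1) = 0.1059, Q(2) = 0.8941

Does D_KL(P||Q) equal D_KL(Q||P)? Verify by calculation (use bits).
D_KL(P||Q) = 0.3075 bits, D_KL(Q||P) = 0.2307 bits. No — D_KL(P||Q) ≠ D_KL(Q||P) for this pair.

D_KL(P||Q) = Σ P(x) log₂(P(x)/Q(x))

Computing term by term:
  P(1)·log₂(P(1)/Q(1)) = 0.3513·log₂(0.3513/0.1059) = 0.60775
  P(2)·log₂(P(2)/Q(2)) = 0.6487·log₂(0.6487/0.8941) = -0.30027

D_KL(P||Q) = 0.60775 - 0.30027 = 0.30748 ≈ 0.3075 bits

D_KL(Q||P) = Σ Q(x) log₂(Q(x)/P(x))

Computing term by term:
  Q(1)·log₂(Q(1)/P(1)) = 0.1059·log₂(0.1059/0.3513) = -0.18321
  Q(2)·log₂(Q(2)/P(2)) = 0.8941·log₂(0.8941/0.6487) = 0.41387

D_KL(Q||P) = -0.18321 + 0.41387 = 0.23066 ≈ 0.2307 bits

These are NOT equal (difference: 0.0768 bits). KL divergence is asymmetric: D_KL(P||Q) ≠ D_KL(Q||P) in general.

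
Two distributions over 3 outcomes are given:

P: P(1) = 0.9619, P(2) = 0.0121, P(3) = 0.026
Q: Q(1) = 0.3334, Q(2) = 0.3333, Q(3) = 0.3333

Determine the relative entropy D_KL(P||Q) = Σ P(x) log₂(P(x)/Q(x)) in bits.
1.3168 bits

D_KL(P||Q) = Σ P(x) log₂(P(x)/Q(x))

Computing term by term:
  P(1)·log₂(P(1)/Q(1)) = 0.9619·log₂(0.9619/0.3334) = 1.47039
  P(2)·log₂(P(2)/Q(2)) = 0.0121·log₂(0.0121/0.3333) = -0.05788
  P(3)·log₂(P(3)/Q(3)) = 0.026·log₂(0.026/0.3333) = -0.09569

D_KL(P||Q) = 1.47039 - 0.05788 - 0.09569 = 1.31682 ≈ 1.3168 bits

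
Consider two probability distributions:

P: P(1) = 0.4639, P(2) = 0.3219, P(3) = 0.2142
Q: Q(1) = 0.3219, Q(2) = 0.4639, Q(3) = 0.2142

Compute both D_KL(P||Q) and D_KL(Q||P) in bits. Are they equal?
D_KL(P||Q) = 0.0749 bits, D_KL(Q||P) = 0.0749 bits. Yes, in this case they are equal (although KL divergence is not symmetric in general).

D_KL(P||Q) = Σ P(x) log₂(P(x)/Q(x))

Computing term by term:
  P(1)·log₂(P(1)/Q(1)) = 0.4639·log₂(0.4639/0.3219) = 0.24457
  P(2)·log₂(P(2)/Q(2)) = 0.3219·log₂(0.3219/0.4639) = -0.16971
  P(3)·log₂(P(3)/Q(3)) = 0.2142·log₂(0.2142/0.2142) = 0.00000

D_KL(P||Q) = 0.24457 - 0.16971 + 0.00000 = 0.07486 ≈ 0.0749 bits

D_KL(Q||P) = Σ Q(x) log₂(Q(x)/P(x))

Computing term by term:
  Q(1)·log₂(Q(1)/P(1)) = 0.3219·log₂(0.3219/0.4639) = -0.16971
  Q(2)·log₂(Q(2)/P(2)) = 0.4639·log₂(0.4639/0.3219) = 0.24457
  Q(3)·log₂(Q(3)/P(3)) = 0.2142·log₂(0.2142/0.2142) = 0.00000

D_KL(Q||P) = -0.16971 + 0.24457 + 0.00000 = 0.07486 ≈ 0.0749 bits

These ARE equal here. Q is P with outcomes relabeled (Q(1) = P(2), Q(2) = P(1)) by a relabeling that is its own inverse, so the two sums contain exactly the same terms in a different order. This is a special case — KL divergence is not symmetric in general: D_KL(P||Q) ≠ D_KL(Q||P) for most P, Q.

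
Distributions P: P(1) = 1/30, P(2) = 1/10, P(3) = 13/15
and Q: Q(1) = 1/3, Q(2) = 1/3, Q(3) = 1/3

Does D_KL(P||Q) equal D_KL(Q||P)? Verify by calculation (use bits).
D_KL(P||Q) = 0.9103 bits, D_KL(Q||P) = 1.2268 bits. No — D_KL(P||Q) ≠ D_KL(Q||P) for this pair.

D_KL(P||Q) = Σ P(x) log₂(P(x)/Q(x))

Computing term by term:
  P(1)·log₂(P(1)/Q(1)) = (1/30)·log₂((1/30)/(1/3)) = -0.11073
  P(2)·log₂(P(2)/Q(2)) = (1/10)·log₂((1/10)/(1/3)) = -0.17370
  P(3)·log₂(P(3)/Q(3)) = (13/15)·log₂((13/15)/(1/3)) = 1.19471

D_KL(P||Q) = -0.11073 - 0.17370 + 1.19471 = 0.91028 ≈ 0.9103 bits

D_KL(Q||P) = Σ Q(x) log₂(Q(x)/P(x))

Computing term by term:
  Q(1)·log₂(Q(1)/P(1)) = (1/3)·log₂((1/3)/(1/30)) = 1.10731
  Q(2)·log₂(Q(2)/P(2)) = (1/3)·log₂((1/3)/(1/10)) = 0.57899
  Q(3)·log₂(Q(3)/P(3)) = (1/3)·log₂((1/3)/(13/15)) = -0.45950

D_KL(Q||P) = 1.10731 + 0.57899 - 0.45950 = 1.22680 ≈ 1.2268 bits

These are NOT equal (difference: 0.3165 bits). KL divergence is asymmetric: D_KL(P||Q) ≠ D_KL(Q||P) in general.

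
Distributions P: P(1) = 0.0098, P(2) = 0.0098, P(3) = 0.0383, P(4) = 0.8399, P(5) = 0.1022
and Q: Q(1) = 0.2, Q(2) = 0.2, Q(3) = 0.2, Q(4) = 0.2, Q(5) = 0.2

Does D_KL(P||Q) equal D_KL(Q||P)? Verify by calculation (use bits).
D_KL(P||Q) = 1.4632 bits, D_KL(Q||P) = 1.9970 bits. No — D_KL(P||Q) ≠ D_KL(Q||P) for this pair.

D_KL(P||Q) = Σ P(x) log₂(P(x)/Q(x))

Computing term by term:
  P(1)·log₂(P(1)/Q(1)) = 0.0098·log₂(0.0098/0.2) = -0.04264
  P(2)·log₂(P(2)/Q(2)) = 0.0098·log₂(0.0098/0.2) = -0.04264
  P(3)·log₂(P(3)/Q(3)) = 0.0383·log₂(0.0383/0.2) = -0.09133
  P(4)·log₂(P(4)/Q(4)) = 0.8399·log₂(0.8399/0.2) = 1.73878
  P(5)·log₂(P(5)/Q(5)) = 0.1022·log₂(0.1022/0.2) = -0.09899

D_KL(P||Q) = -0.04264 - 0.04264 - 0.09133 + 1.73878 - 0.09899 = 1.46318 ≈ 1.4632 bits

D_KL(Q||P) = Σ Q(x) log₂(Q(x)/P(x))

Computing term by term:
  Q(1)·log₂(Q(1)/P(1)) = 0.2·log₂(0.2/0.0098) = 0.87021
  Q(2)·log₂(Q(2)/P(2)) = 0.2·log₂(0.2/0.0098) = 0.87021
  Q(3)·log₂(Q(3)/P(3)) = 0.2·log₂(0.2/0.0383) = 0.47692
  Q(4)·log₂(Q(4)/P(4)) = 0.2·log₂(0.2/0.8399) = -0.41404
  Q(5)·log₂(Q(5)/P(5)) = 0.2·log₂(0.2/0.1022) = 0.19372

D_KL(Q||P) = 0.87021 + 0.87021 + 0.47692 - 0.41404 + 0.19372 = 1.99702 ≈ 1.9970 bits

These are NOT equal (difference: 0.5338 bits). KL divergence is asymmetric: D_KL(P||Q) ≠ D_KL(Q||P) in general.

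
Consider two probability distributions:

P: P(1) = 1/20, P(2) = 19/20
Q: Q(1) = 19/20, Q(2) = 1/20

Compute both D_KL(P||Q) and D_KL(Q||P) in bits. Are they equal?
D_KL(P||Q) = 3.8231 bits, D_KL(Q||P) = 3.8231 bits. Yes, in this case they are equal (although KL divergence is not symmetric in general).

D_KL(P||Q) = Σ P(x) log₂(P(x)/Q(x))

Computing term by term:
  P(1)·log₂(P(1)/Q(1)) = (1/20)·log₂((1/20)/(19/20)) = -0.21240
  P(2)·log₂(P(2)/Q(2)) = (19/20)·log₂((19/20)/(1/20)) = 4.03553

D_KL(P||Q) = -0.21240 + 4.03553 = 3.82313 ≈ 3.8231 bits

D_KL(Q||P) = Σ Q(x) log₂(Q(x)/P(x))

Computing term by term:
  Q(1)·log₂(Q(1)/P(1)) = (19/20)·log₂((19/20)/(1/20)) = 4.03553
  Q(2)·log₂(Q(2)/P(2)) = (1/20)·log₂((1/20)/(19/20)) = -0.21240

D_KL(Q||P) = 4.03553 - 0.21240 = 3.82313 ≈ 3.8231 bits

These ARE equal here. Q is P with outcomes relabeled (Q(1) = P(2), Q(2) = P(1)) by a relabeling that is its own inverse, so the two sums contain exactly the same terms in a different order. This is a special case — KL divergence is not symmetric in general: D_KL(P||Q) ≠ D_KL(Q||P) for most P, Q.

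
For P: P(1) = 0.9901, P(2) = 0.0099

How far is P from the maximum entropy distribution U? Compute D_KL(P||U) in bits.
0.9199 bits

U(i) = 1/2 for all i

D_KL(P||U) = Σ P(x) log₂(P(x) / (1/2))
           = Σ P(x) log₂(P(x)) + log₂(2)
           = log₂(2) - H(P)

H(P) = -Σ P(x) log₂(P(x)):
  -P(1)·log₂(P(1)) = -(0.9901)·log₂(0.9901) = 0.01421
  -P(2)·log₂(P(2)) = -(0.0099)·log₂(0.0099) = 0.06592
H(P) = 0.01421 + 0.06592 = 0.08013 bits

log₂(2) = 1.00000 bits

D_KL(P||U) = 1.00000 - 0.08013 = 0.91987 ≈ 0.9199 bits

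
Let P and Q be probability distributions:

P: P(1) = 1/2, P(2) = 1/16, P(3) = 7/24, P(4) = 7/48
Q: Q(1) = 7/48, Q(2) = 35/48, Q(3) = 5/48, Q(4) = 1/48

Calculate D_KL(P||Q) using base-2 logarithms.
1.5099 bits

D_KL(P||Q) = Σ P(x) log₂(P(x)/Q(x))

Computing term by term:
  P(1)·log₂(P(1)/Q(1)) = (1/2)·log₂((1/2)/(7/48)) = 0.88880
  P(2)·log₂(P(2)/Q(2)) = (1/16)·log₂((1/16)/(35/48)) = -0.22152
  P(3)·log₂(P(3)/Q(3)) = (7/24)·log₂((7/24)/(5/48)) = 0.43325
  P(4)·log₂(P(4)/Q(4)) = (7/48)·log₂((7/48)/(1/48)) = 0.40941

D_KL(P||Q) = 0.88880 - 0.22152 + 0.43325 + 0.40941 = 1.50994 ≈ 1.5099 bits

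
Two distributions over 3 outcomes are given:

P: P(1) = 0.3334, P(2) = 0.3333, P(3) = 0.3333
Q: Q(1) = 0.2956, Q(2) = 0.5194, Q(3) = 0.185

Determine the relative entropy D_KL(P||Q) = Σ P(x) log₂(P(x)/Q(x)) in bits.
0.1276 bits

D_KL(P||Q) = Σ P(x) log₂(P(x)/Q(x))

Computing term by term:
  P(1)·log₂(P(1)/Q(1)) = 0.3334·log₂(0.3334/0.2956) = 0.05788
  P(2)·log₂(P(2)/Q(2)) = 0.3333·log₂(0.3333/0.5194) = -0.21332
  P(3)·log₂(P(3)/Q(3)) = 0.3333·log₂(0.3333/0.185) = 0.28307

D_KL(P||Q) = 0.05788 - 0.21332 + 0.28307 = 0.12763 ≈ 0.1276 bits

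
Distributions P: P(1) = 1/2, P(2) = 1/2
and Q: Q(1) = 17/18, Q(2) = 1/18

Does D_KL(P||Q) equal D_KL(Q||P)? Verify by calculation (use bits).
D_KL(P||Q) = 1.1262 bits, D_KL(Q||P) = 0.6905 bits. No — D_KL(P||Q) ≠ D_KL(Q||P) for this pair.

D_KL(P||Q) = Σ P(x) log₂(P(x)/Q(x))

Computing term by term:
  P(1)·log₂(P(1)/Q(1)) = (1/2)·log₂((1/2)/(17/18)) = -0.45877
  P(2)·log₂(P(2)/Q(2)) = (1/2)·log₂((1/2)/(1/18)) = 1.58496

D_KL(P||Q) = -0.45877 + 1.58496 = 1.12619 ≈ 1.1262 bits

D_KL(Q||P) = Σ Q(x) log₂(Q(x)/P(x))

Computing term by term:
  Q(1)·log₂(Q(1)/P(1)) = (17/18)·log₂((17/18)/(1/2)) = 0.86656
  Q(2)·log₂(Q(2)/P(2)) = (1/18)·log₂((1/18)/(1/2)) = -0.17611

D_KL(Q||P) = 0.86656 - 0.17611 = 0.69045 ≈ 0.6905 bits

These are NOT equal (difference: 0.4357 bits). KL divergence is asymmetric: D_KL(P||Q) ≠ D_KL(Q||P) in general.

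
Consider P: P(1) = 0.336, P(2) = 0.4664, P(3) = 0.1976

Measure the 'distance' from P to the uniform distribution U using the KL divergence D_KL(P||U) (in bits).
0.0808 bits

U(i) = 1/3 for all i

D_KL(P||U) = Σ P(x) log₂(P(x) / (1/3))
           = Σ P(x) log₂(P(x)) + log₂(3)
           = log₂(3) - H(P)

H(P) = -Σ P(x) log₂(P(x)):
  -P(1)·log₂(P(1)) = -(0.336)·log₂(0.336) = 0.52868
  -P(2)·log₂(P(2)) = -(0.4664)·log₂(0.4664) = 0.51321
  -P(3)·log₂(P(3)) = -(0.1976)·log₂(0.1976) = 0.46225
H(P) = 0.52868 + 0.51321 + 0.46225 = 1.50414 bits

log₂(3) = 1.58496 bits

D_KL(P||U) = 1.58496 - 1.50414 = 0.08082 ≈ 0.0808 bits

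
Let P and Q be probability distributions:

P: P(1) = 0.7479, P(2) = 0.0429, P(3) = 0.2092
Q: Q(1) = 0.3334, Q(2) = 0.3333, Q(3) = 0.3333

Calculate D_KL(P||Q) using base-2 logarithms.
0.6043 bits

D_KL(P||Q) = Σ P(x) log₂(P(x)/Q(x))

Computing term by term:
  P(1)·log₂(P(1)/Q(1)) = 0.7479·log₂(0.7479/0.3334) = 0.87175
  P(2)·log₂(P(2)/Q(2)) = 0.0429·log₂(0.0429/0.3333) = -0.12689
  P(3)·log₂(P(3)/Q(3)) = 0.2092·log₂(0.2092/0.3333) = -0.14057

D_KL(P||Q) = 0.87175 - 0.12689 - 0.14057 = 0.60429 ≈ 0.6043 bits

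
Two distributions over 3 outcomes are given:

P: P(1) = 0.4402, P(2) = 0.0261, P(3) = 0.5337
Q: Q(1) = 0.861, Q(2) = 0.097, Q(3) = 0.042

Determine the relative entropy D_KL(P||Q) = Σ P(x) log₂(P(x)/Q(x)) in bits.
1.4819 bits

D_KL(P||Q) = Σ P(x) log₂(P(x)/Q(x))

Computing term by term:
  P(1)·log₂(P(1)/Q(1)) = 0.4402·log₂(0.4402/0.861) = -0.42605
  P(2)·log₂(P(2)/Q(2)) = 0.0261·log₂(0.0261/0.097) = -0.04943
  P(3)·log₂(P(3)/Q(3)) = 0.5337·log₂(0.5337/0.042) = 1.95738

D_KL(P||Q) = -0.42605 - 0.04943 + 1.95738 = 1.48190 ≈ 1.4819 bits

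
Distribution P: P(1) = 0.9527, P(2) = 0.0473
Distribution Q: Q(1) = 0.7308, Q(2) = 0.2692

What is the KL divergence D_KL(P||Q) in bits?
0.2458 bits

D_KL(P||Q) = Σ P(x) log₂(P(x)/Q(x))

Computing term by term:
  P(1)·log₂(P(1)/Q(1)) = 0.9527·log₂(0.9527/0.7308) = 0.36445
  P(2)·log₂(P(2)/Q(2)) = 0.0473·log₂(0.0473/0.2692) = -0.11866

D_KL(P||Q) = 0.36445 - 0.11866 = 0.24579 ≈ 0.2458 bits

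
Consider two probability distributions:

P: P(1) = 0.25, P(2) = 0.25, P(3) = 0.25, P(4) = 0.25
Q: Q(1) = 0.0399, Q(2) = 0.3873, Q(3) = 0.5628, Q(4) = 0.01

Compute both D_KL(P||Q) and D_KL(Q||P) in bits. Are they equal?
D_KL(P||Q) = 1.3723 bits, D_KL(Q||P) = 0.7514 bits. No, they are not equal.

D_KL(P||Q) = Σ P(x) log₂(P(x)/Q(x))

Computing term by term:
  P(1)·log₂(P(1)/Q(1)) = 0.25·log₂(0.25/0.0399) = 0.66187
  P(2)·log₂(P(2)/Q(2)) = 0.25·log₂(0.25/0.3873) = -0.15788
  P(3)·log₂(P(3)/Q(3)) = 0.25·log₂(0.25/0.5628) = -0.29267
  P(4)·log₂(P(4)/Q(4)) = 0.25·log₂(0.25/0.01) = 1.16096

D_KL(P||Q) = 0.66187 - 0.15788 - 0.29267 + 1.16096 = 1.37228 ≈ 1.3723 bits

D_KL(Q||P) = Σ Q(x) log₂(Q(x)/P(x))

Computing term by term:
  Q(1)·log₂(Q(1)/P(1)) = 0.0399·log₂(0.0399/0.25) = -0.10563
  Q(2)·log₂(Q(2)/P(2)) = 0.3873·log₂(0.3873/0.25) = 0.24459
  Q(3)·log₂(Q(3)/P(3)) = 0.5628·log₂(0.5628/0.25) = 0.65887
  Q(4)·log₂(Q(4)/P(4)) = 0.01·log₂(0.01/0.25) = -0.04644

D_KL(Q||P) = -0.10563 + 0.24459 + 0.65887 - 0.04644 = 0.75139 ≈ 0.7514 bits

These are NOT equal (difference: 0.6209 bits). KL divergence is asymmetric: D_KL(P||Q) ≠ D_KL(Q||P) in general.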